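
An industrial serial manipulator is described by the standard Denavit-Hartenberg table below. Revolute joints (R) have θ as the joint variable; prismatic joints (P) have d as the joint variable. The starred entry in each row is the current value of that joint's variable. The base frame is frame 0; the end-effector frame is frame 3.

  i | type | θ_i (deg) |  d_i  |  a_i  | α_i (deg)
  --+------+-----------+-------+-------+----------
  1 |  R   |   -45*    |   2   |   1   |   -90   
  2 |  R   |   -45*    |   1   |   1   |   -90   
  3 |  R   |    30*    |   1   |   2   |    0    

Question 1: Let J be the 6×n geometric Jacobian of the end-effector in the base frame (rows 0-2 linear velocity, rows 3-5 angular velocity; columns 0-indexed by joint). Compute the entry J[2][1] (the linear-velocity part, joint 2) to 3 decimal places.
axis z_1 = (0.7071,0.7071,0.0000); lever o_n−o_1 = (1.8660,-1.8660,1.2247)
cross product → J_v[:, 1] = (0.8660,-0.8660,-2.6390)
J_ω[:, 1] = z_1
entry J[2][1] = -2.6390

-2.639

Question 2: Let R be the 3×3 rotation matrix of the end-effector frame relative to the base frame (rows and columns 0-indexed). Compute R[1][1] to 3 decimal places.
End-effector y-axis (col 1 of R) = (-0.8624,-0.3624,-0.3536)
R[1][1] = -0.3624

-0.362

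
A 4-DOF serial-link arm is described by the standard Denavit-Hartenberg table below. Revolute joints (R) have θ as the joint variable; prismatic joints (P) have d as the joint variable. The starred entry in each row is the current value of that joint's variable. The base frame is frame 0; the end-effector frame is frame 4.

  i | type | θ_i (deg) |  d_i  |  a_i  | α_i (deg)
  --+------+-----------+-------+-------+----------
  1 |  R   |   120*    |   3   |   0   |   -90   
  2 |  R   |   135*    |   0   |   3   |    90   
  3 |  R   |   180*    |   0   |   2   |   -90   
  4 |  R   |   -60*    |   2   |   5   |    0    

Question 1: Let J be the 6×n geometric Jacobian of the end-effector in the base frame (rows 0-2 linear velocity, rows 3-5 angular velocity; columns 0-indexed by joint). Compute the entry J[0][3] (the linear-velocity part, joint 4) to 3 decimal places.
-0.647

axis z_3 = (0.8660,0.5000,-0.0000); lever o_n−o_3 = (-0.6828,5.1826,-1.2941)
cross product → J_v[:, 3] = (-0.6470,1.1207,4.8296)
J_ω[:, 3] = z_3
entry J[0][3] = -0.6470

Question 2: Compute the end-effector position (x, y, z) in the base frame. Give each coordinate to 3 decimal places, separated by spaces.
after link 1: o_1 = (0.0000, 0.0000, 3.0000)
after link 2: o_2 = (1.0607, -1.8371, 0.8787)
after link 3: o_3 = (0.3536, -0.6124, 2.2929)
after link 4: o_4 = (-0.3292, 4.5702, 0.9988)

-0.329 4.570 0.999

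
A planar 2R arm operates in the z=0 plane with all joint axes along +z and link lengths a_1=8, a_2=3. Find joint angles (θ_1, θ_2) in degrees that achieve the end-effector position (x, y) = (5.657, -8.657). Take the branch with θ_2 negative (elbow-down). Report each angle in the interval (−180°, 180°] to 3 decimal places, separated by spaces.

cos θ_2 = (106.9453−8²−3²)/(2·8·3) = 0.7072; θ_2 = -44.9930° (elbow-down)
β = atan2(-8.6570,5.6570) = -56.8370°; ψ = atan2(-2.1211,10.1216) = -11.8355°
θ_1 = β − ψ = -45.0015°

-45.001 -44.993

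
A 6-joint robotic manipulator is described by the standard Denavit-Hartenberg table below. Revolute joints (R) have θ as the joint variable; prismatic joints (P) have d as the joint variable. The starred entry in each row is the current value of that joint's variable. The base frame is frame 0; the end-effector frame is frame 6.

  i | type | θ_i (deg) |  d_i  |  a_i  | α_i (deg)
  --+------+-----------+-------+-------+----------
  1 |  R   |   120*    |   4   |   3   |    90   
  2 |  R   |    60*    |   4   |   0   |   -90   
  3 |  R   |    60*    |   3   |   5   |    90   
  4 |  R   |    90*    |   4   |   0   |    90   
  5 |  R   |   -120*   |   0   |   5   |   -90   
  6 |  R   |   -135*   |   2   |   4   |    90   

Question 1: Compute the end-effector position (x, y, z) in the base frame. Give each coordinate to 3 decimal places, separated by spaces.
-3.065 0.868 10.052

after link 1: o_1 = (-1.5000, 2.5981, 4.0000)
after link 2: o_2 = (1.9641, 4.5981, 4.0000)
after link 3: o_3 = (-1.1119, 1.2655, 7.6651)
after link 4: o_4 = (-0.2458, 3.7655, 10.6651)
after link 5: o_5 = (-2.2659, 2.9342, 6.1675)
after link 6: o_6 = (-3.0645, 0.8681, 10.0525)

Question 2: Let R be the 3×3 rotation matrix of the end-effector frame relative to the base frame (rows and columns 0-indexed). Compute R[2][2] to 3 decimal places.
End-effector z-axis (col 2 of R) = (0.9044,0.2707,0.3299)
R[2][2] = 0.3299

0.330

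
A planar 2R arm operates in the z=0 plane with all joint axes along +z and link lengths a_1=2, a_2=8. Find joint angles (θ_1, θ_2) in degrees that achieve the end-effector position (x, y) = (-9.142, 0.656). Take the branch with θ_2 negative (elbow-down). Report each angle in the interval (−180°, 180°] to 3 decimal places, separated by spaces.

-135.009 -59.987

cos θ_2 = (84.0065−2²−8²)/(2·2·8) = 0.5002; θ_2 = -59.9866° (elbow-down)
β = atan2(0.6560,-9.1420) = 175.8957°; ψ = atan2(-6.9273,6.0016) = -49.0951°
θ_1 = β − ψ = 224.9908°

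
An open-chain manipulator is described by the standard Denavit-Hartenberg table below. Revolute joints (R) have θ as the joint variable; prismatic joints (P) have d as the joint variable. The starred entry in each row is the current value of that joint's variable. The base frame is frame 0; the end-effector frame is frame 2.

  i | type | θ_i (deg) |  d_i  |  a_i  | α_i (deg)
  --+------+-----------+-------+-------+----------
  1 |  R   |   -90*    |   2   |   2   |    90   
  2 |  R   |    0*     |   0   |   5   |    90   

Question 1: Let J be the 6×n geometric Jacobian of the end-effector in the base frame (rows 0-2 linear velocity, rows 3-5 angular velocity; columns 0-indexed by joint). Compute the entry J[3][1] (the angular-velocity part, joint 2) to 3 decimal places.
-1.000

axis z_1 = (-1.0000,-0.0000,0.0000); lever o_n−o_1 = (0.0000,-5.0000,0.0000)
cross product → J_v[:, 1] = (0.0000,0.0000,5.0000)
J_ω[:, 1] = z_1
entry J[3][1] = -1.0000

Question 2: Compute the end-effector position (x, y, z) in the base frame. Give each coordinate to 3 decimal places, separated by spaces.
after link 1: o_1 = (0.0000, -2.0000, 2.0000)
after link 2: o_2 = (0.0000, -7.0000, 2.0000)

0.000 -7.000 2.000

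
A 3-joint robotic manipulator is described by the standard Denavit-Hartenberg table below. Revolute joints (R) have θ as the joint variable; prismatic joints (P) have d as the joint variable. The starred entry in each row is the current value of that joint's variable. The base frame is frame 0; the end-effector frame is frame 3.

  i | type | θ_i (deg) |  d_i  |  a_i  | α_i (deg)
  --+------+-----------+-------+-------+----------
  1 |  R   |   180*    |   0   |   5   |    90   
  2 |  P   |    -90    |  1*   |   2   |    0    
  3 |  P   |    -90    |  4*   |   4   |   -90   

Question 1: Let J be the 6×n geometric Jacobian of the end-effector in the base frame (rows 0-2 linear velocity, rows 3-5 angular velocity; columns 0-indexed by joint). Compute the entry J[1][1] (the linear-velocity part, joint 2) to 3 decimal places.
prismatic axis z_1 = (0.0000,1.0000,0.0000)
J_v[:, 1] = z_1; J_ω[:, 1] = (0,0,0)
entry J[1][1] = 1.0000

1.000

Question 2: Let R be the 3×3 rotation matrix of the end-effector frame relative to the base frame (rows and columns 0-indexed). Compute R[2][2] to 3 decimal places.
End-effector z-axis (col 2 of R) = (-0.0000,0.0000,-1.0000)
R[2][2] = -1.0000

-1.000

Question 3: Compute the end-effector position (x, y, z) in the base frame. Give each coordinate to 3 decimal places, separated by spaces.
after link 1: o_1 = (-5.0000, 0.0000, 0.0000)
after link 2: o_2 = (-5.0000, 1.0000, -2.0000)
after link 3: o_3 = (-1.0000, 5.0000, -2.0000)

-1.000 5.000 -2.000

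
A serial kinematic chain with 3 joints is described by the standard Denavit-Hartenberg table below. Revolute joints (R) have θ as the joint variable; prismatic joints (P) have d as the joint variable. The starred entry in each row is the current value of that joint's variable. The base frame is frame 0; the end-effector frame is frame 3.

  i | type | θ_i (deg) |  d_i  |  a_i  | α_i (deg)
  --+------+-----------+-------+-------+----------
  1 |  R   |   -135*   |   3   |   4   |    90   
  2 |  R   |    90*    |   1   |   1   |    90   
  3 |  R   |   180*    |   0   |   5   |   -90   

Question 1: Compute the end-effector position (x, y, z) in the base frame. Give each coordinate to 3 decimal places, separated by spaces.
after link 1: o_1 = (-2.8284, -2.8284, 3.0000)
after link 2: o_2 = (-3.5355, -2.1213, 4.0000)
after link 3: o_3 = (-3.5355, -2.1213, -1.0000)

-3.536 -2.121 -1.000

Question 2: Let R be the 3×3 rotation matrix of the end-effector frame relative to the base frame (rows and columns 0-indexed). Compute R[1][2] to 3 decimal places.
End-effector z-axis (col 2 of R) = (0.7071,-0.7071,-0.0000)
R[1][2] = -0.7071

-0.707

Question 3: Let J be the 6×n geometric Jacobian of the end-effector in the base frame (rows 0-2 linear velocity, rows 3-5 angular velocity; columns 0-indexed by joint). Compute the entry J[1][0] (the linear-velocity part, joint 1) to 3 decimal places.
-3.536

axis z_0 = ẑ; lever o_n−o_0 = (-3.5355,-2.1213,-1.0000)
cross product → J_v[:, 0] = (2.1213,-3.5355,0.0000)
J_ω[:, 0] = z_0
entry J[1][0] = -3.5355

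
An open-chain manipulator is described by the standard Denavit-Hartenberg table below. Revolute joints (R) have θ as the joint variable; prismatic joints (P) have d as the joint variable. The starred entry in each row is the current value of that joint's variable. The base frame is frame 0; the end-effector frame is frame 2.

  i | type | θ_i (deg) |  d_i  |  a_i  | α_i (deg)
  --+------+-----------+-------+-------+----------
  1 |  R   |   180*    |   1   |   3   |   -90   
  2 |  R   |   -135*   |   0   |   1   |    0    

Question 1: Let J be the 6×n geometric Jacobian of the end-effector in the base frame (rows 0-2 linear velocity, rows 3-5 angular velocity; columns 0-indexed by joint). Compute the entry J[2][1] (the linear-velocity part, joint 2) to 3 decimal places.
0.707

axis z_1 = (-0.0000,-1.0000,0.0000); lever o_n−o_1 = (0.7071,-0.0000,0.7071)
cross product → J_v[:, 1] = (-0.7071,0.0000,0.7071)
J_ω[:, 1] = z_1
entry J[2][1] = 0.7071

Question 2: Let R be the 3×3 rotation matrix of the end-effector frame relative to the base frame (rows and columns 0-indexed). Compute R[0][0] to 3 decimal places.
0.707

End-effector x-axis (col 0 of R) = (0.7071,-0.0000,0.7071)
R[0][0] = 0.7071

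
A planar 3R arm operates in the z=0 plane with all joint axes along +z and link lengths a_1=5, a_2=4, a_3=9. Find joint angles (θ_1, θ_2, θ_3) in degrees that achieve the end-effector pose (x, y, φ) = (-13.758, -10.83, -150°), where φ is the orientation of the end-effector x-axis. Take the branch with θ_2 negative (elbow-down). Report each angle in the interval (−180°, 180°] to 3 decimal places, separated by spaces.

-119.992 -30.016 0.008

wrist centre = target − a_3·(cos φ, sin φ) = (-5.9638, -6.3300)
cos θ_2 = (75.6355−5²−4²)/(2·5·4) = 0.8659; θ_2 = -30.0159° (elbow-down)
β = atan2(-6.3300,-5.9638) = -133.2937°; ψ = atan2(-2.0010,8.4635) = -13.3017°
θ_1 = β − ψ = -119.9920°
θ_3 = φ − θ_1 − θ_2 = 0.0079° (wrapped to (-180°,180°])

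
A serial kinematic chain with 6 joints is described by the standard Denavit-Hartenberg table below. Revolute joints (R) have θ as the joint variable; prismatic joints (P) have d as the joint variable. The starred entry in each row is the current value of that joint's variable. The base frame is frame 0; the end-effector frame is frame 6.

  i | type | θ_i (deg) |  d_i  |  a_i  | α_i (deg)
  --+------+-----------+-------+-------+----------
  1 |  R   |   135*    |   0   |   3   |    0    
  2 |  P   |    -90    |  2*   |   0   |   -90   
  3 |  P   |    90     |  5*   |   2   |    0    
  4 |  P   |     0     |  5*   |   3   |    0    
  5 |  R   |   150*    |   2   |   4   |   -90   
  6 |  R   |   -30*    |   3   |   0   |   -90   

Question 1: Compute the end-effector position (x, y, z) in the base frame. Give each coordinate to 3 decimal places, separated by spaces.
-10.184 11.030 1.964

after link 1: o_1 = (-2.1213, 2.1213, 0.0000)
after link 2: o_2 = (-2.1213, 2.1213, 2.0000)
after link 3: o_3 = (-5.6569, 5.6569, 0.0000)
after link 4: o_4 = (-9.1924, 9.1924, -3.0000)
after link 5: o_5 = (-12.0208, 9.1924, 0.4641)
after link 6: o_6 = (-10.1837, 11.0295, 1.9641)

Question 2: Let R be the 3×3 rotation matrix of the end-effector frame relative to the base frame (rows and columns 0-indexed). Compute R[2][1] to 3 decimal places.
End-effector y-axis (col 1 of R) = (-0.6124,-0.6124,-0.5000)
R[2][1] = -0.5000

-0.500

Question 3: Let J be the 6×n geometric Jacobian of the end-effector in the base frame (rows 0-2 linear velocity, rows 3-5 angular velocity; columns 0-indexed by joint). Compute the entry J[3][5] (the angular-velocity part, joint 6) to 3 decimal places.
axis z_5 = (0.6124,0.6124,0.5000); lever o_n−o_5 = (1.8371,1.8371,1.5000)
cross product → J_v[:, 5] = (-0.0000,0.0000,0.0000)
J_ω[:, 5] = z_5
entry J[3][5] = 0.6124

0.612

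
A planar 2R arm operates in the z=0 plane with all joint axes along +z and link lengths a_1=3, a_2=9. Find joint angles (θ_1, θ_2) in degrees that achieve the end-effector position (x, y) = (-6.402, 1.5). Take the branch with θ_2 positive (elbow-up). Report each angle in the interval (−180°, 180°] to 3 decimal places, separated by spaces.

cos θ_2 = (43.2356−3²−9²)/(2·3·9) = -0.8660; θ_2 = 149.9979° (elbow-up)
β = atan2(1.5000,-6.4020) = 166.8134°; ψ = atan2(4.5003,-4.7941) = 136.8105°
θ_1 = β − ψ = 30.0029°

30.003 149.998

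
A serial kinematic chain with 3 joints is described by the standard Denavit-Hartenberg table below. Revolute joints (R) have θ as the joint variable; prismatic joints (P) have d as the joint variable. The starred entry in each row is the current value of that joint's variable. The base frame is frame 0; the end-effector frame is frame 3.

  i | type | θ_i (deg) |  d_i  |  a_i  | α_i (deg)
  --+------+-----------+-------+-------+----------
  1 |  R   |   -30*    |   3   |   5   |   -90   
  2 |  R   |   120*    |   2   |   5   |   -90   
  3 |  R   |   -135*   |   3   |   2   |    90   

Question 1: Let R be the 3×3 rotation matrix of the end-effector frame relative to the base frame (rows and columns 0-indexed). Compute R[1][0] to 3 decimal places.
End-effector x-axis (col 0 of R) = (0.6597,0.4356,0.6124)
R[1][0] = 0.4356

0.436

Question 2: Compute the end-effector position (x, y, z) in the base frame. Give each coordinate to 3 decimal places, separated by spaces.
after link 1: o_1 = (4.3301, -2.5000, 3.0000)
after link 2: o_2 = (3.1651, 0.4821, -1.3301)
after link 3: o_3 = (2.2345, 2.6523, 1.3946)

2.235 2.652 1.395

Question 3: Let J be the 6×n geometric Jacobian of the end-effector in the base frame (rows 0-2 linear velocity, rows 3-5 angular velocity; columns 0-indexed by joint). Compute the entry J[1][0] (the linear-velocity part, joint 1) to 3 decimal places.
2.235

axis z_0 = ẑ; lever o_n−o_0 = (2.2345,2.6523,1.3946)
cross product → J_v[:, 0] = (-2.6523,2.2345,0.0000)
J_ω[:, 0] = z_0
entry J[1][0] = 2.2345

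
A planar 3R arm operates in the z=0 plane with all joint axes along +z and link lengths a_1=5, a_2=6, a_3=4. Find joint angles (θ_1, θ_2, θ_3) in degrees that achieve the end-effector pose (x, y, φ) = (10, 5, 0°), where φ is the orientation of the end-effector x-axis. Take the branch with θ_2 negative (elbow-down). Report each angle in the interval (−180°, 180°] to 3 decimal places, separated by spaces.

90.000 -90.000 0.000

wrist centre = target − a_3·(cos φ, sin φ) = (6.0000, 5.0000)
cos θ_2 = (61.0000−5²−6²)/(2·5·6) = 0.0000; θ_2 = -90.0000° (elbow-down)
β = atan2(5.0000,6.0000) = 39.8056°; ψ = atan2(-6.0000,5.0000) = -50.1944°
θ_1 = β − ψ = 90.0000°
θ_3 = φ − θ_1 − θ_2 = 0.0000° (wrapped to (-180°,180°])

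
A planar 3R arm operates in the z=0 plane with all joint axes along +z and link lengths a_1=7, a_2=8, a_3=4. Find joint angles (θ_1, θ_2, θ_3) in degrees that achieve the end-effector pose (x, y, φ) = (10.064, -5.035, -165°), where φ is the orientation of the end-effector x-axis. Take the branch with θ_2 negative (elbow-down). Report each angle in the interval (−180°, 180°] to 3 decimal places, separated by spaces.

0.009 -30.017 -134.993

wrist centre = target − a_3·(cos φ, sin φ) = (13.9277, -3.9997)
cos θ_2 = (209.9787−7²−8²)/(2·7·8) = 0.8659; θ_2 = -30.0165° (elbow-down)
β = atan2(-3.9997,13.9277) = -16.0229°; ψ = atan2(-4.0020,13.9271) = -16.0322°
θ_1 = β − ψ = 0.0093°
θ_3 = φ − θ_1 − θ_2 = -134.9928° (wrapped to (-180°,180°])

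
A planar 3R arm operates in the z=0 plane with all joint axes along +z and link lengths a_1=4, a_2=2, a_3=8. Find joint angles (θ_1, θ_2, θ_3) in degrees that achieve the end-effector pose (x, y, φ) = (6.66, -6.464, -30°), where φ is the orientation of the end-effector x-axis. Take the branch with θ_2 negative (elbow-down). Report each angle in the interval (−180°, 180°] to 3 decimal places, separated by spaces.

wrist centre = target − a_3·(cos φ, sin φ) = (-0.2682, -2.4640)
cos θ_2 = (6.1432−4²−2²)/(2·4·2) = -0.8660; θ_2 = -150.0026° (elbow-down)
β = atan2(-2.4640,-0.2682) = -96.2121°; ψ = atan2(-0.9999,2.2679) = -23.7927°
θ_1 = β − ψ = -72.4194°
θ_3 = φ − θ_1 − θ_2 = -167.5780° (wrapped to (-180°,180°])

-72.419 -150.003 -167.578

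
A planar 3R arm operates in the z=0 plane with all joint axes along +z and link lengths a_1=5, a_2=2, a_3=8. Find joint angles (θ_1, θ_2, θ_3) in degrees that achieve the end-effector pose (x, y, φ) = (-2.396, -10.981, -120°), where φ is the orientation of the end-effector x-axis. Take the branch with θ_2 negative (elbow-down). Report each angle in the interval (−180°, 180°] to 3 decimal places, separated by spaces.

-44.995 -120.007 45.001

wrist centre = target − a_3·(cos φ, sin φ) = (1.6040, -4.0528)
cos θ_2 = (18.9980−5²−2²)/(2·5·2) = -0.5001; θ_2 = -120.0067° (elbow-down)
β = atan2(-4.0528,1.6040) = -68.4075°; ψ = atan2(-1.7319,3.9998) = -23.4129°
θ_1 = β − ψ = -44.9947°
θ_3 = φ − θ_1 − θ_2 = 45.0013° (wrapped to (-180°,180°])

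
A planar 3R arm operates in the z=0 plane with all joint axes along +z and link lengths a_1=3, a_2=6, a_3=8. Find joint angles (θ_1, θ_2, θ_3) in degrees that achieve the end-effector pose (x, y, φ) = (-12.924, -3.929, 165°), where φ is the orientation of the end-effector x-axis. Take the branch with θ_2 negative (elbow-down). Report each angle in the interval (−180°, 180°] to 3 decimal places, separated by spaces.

wrist centre = target − a_3·(cos φ, sin φ) = (-5.1966, -5.9996)
cos θ_2 = (62.9992−3²−6²)/(2·3·6) = 0.5000; θ_2 = -60.0014° (elbow-down)
β = atan2(-5.9996,-5.1966) = -130.8979°; ψ = atan2(-5.1962,5.9999) = -40.8944°
θ_1 = β − ψ = -90.0035°
θ_3 = φ − θ_1 − θ_2 = -44.9951° (wrapped to (-180°,180°])

-90.003 -60.001 -44.995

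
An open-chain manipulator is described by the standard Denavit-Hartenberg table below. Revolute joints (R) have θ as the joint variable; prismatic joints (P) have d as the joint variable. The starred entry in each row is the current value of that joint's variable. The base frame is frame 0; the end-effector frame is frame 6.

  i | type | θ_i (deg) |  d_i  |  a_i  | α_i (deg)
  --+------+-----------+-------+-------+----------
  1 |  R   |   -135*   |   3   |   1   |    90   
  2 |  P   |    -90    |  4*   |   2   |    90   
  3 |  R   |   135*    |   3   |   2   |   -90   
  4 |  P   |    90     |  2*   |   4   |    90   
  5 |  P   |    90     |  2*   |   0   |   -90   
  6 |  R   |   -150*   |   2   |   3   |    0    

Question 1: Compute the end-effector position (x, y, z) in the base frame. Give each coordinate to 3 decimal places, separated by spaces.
after link 1: o_1 = (-0.7071, -0.7071, 3.0000)
after link 2: o_2 = (-3.5355, 2.1213, 1.0000)
after link 3: o_3 = (-2.4142, 5.2426, 2.4142)
after link 4: o_4 = (-4.2426, 1.4142, 3.8284)
after link 5: o_5 = (-5.2426, 2.4142, 5.2426)
after link 6: o_6 = (-5.8775, 5.8775, 4.4662)

-5.877 5.877 4.466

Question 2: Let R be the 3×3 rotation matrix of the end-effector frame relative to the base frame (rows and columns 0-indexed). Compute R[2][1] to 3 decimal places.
0.966

End-effector y-axis (col 1 of R) = (-0.1830,0.1830,0.9659)
R[2][1] = 0.9659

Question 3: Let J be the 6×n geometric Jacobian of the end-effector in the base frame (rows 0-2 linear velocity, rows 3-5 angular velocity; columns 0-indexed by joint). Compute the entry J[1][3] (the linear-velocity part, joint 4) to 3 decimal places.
-0.500

prismatic axis z_3 = (0.5000,-0.5000,0.7071)
J_v[:, 3] = z_3; J_ω[:, 3] = (0,0,0)
entry J[1][3] = -0.5000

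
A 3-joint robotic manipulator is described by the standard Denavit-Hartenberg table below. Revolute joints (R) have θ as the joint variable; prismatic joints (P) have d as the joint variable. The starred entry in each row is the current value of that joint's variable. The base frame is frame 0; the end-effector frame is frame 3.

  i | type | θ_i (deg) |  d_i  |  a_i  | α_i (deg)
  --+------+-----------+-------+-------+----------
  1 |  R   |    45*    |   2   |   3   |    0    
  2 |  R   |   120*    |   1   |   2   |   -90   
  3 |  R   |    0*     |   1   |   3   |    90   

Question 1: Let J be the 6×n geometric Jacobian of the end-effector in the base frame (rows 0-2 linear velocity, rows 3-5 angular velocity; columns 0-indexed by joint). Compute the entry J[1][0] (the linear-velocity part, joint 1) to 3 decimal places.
axis z_0 = ẑ; lever o_n−o_0 = (-2.9671,2.4495,3.0000)
cross product → J_v[:, 0] = (-2.4495,-2.9671,0.0000)
J_ω[:, 0] = z_0
entry J[1][0] = -2.9671

-2.967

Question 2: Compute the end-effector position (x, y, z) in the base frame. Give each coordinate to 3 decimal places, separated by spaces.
after link 1: o_1 = (2.1213, 2.1213, 2.0000)
after link 2: o_2 = (0.1895, 2.6390, 3.0000)
after link 3: o_3 = (-2.9671, 2.4495, 3.0000)

-2.967 2.449 3.000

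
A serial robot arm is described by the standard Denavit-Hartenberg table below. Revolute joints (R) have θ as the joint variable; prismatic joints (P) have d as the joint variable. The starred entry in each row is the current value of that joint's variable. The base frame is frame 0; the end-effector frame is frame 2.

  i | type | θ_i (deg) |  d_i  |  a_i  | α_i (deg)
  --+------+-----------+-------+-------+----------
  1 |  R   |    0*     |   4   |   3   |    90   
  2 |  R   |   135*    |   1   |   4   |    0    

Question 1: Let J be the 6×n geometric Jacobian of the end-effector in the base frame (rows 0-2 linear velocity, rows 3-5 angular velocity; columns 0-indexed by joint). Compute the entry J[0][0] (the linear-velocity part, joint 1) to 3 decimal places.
1.000

axis z_0 = ẑ; lever o_n−o_0 = (0.1716,-1.0000,6.8284)
cross product → J_v[:, 0] = (1.0000,0.1716,-0.0000)
J_ω[:, 0] = z_0
entry J[0][0] = 1.0000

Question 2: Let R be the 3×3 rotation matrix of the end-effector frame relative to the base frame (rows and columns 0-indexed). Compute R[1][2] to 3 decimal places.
End-effector z-axis (col 2 of R) = (0.0000,-1.0000,0.0000)
R[1][2] = -1.0000

-1.000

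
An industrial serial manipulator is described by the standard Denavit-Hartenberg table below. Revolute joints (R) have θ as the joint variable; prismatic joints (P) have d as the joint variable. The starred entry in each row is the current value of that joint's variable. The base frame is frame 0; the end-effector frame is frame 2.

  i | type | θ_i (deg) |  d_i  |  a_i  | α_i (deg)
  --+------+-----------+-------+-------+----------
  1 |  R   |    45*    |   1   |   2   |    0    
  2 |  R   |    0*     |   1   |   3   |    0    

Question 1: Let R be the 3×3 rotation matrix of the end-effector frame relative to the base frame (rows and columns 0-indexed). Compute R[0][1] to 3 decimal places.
-0.707

End-effector y-axis (col 1 of R) = (-0.7071,0.7071,0.0000)
R[0][1] = -0.7071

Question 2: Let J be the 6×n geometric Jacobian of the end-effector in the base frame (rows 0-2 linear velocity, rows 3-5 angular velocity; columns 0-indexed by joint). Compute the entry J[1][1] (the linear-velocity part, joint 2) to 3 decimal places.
axis z_1 = (0.0000,0.0000,1.0000); lever o_n−o_1 = (2.1213,2.1213,1.0000)
cross product → J_v[:, 1] = (-2.1213,2.1213,0.0000)
J_ω[:, 1] = z_1
entry J[1][1] = 2.1213

2.121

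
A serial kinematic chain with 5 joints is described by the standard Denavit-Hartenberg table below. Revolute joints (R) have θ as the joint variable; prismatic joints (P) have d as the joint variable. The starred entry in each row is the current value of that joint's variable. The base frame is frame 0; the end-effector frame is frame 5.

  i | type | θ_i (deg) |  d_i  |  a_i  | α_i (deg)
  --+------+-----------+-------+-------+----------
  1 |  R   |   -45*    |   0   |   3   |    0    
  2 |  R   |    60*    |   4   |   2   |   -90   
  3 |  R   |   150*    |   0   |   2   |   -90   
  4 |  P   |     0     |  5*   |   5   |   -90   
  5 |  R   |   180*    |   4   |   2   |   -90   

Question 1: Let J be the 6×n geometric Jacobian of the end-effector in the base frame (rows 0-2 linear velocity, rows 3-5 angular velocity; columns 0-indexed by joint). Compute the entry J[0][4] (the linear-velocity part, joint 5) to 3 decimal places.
axis z_4 = (0.2588,-0.9659,0.0000); lever o_n−o_4 = (2.7083,-3.4154,1.0000)
cross product → J_v[:, 4] = (-0.9659,-0.2588,1.7321)
J_ω[:, 4] = z_4
entry J[0][4] = -0.9659

-0.966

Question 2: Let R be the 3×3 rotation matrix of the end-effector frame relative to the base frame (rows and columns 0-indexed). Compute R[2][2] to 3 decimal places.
End-effector z-axis (col 2 of R) = (-0.4830,-0.1294,0.8660)
R[2][2] = 0.8660

0.866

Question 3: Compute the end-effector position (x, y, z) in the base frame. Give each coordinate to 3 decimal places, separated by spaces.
-1.509 -7.235 5.830

after link 1: o_1 = (2.1213, -2.1213, 0.0000)
after link 2: o_2 = (4.0532, -1.6037, 4.0000)
after link 3: o_3 = (2.3801, -2.0520, 3.0000)
after link 4: o_4 = (-4.2173, -3.8197, 4.8301)
after link 5: o_5 = (-1.5089, -7.2352, 5.8301)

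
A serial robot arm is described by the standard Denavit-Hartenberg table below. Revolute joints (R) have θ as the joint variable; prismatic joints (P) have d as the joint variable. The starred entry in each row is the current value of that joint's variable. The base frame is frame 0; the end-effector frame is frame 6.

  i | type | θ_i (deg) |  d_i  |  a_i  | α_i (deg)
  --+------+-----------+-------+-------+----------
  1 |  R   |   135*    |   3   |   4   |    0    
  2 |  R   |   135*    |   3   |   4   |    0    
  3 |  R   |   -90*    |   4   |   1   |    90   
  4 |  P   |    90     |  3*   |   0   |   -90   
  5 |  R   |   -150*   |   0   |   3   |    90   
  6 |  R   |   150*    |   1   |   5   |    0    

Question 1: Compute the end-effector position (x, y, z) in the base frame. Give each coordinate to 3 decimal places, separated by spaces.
-1.328 0.297 10.652

after link 1: o_1 = (-2.8284, 2.8284, 3.0000)
after link 2: o_2 = (-2.8284, -1.1716, 6.0000)
after link 3: o_3 = (-3.8284, -1.1716, 10.0000)
after link 4: o_4 = (-3.8284, 1.8284, 10.0000)
after link 5: o_5 = (-3.8284, 3.3284, 7.4019)
after link 6: o_6 = (-1.3284, 0.2973, 10.6519)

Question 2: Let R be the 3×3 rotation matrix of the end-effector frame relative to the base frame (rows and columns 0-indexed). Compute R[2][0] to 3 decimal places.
End-effector x-axis (col 0 of R) = (0.5000,-0.4330,0.7500)
R[2][0] = 0.7500

0.750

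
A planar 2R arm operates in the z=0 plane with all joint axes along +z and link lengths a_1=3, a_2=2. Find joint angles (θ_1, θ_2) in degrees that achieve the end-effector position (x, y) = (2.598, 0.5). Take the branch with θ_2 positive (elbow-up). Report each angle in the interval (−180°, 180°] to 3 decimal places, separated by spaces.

cos θ_2 = (6.9996−3²−2²)/(2·3·2) = -0.5000; θ_2 = 120.0022° (elbow-up)
β = atan2(0.5000,2.5980) = 10.8937°; ψ = atan2(1.7320,1.9999) = 40.8937°
θ_1 = β − ψ = -30.0000°

-30.000 120.002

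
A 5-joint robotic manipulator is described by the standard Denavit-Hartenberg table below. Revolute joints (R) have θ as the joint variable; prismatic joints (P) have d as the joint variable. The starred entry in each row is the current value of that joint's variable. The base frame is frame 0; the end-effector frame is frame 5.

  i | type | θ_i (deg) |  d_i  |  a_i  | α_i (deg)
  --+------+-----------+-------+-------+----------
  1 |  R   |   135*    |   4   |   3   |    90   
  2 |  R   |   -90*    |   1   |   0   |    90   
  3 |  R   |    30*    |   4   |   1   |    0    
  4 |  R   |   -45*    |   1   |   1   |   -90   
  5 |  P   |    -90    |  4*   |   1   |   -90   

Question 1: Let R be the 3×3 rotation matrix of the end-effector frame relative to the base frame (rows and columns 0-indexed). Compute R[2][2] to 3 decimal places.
-0.966

End-effector z-axis (col 2 of R) = (-0.1830,-0.1830,-0.9659)
R[2][2] = -0.9659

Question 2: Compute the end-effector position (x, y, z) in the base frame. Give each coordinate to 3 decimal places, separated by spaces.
after link 1: o_1 = (-2.1213, 2.1213, 4.0000)
after link 2: o_2 = (-1.4142, 2.8284, 4.0000)
after link 3: o_3 = (1.7678, 0.3536, 3.1340)
after link 4: o_4 = (2.2919, -0.5366, 2.1680)
after link 5: o_5 = (5.7310, 1.4884, 1.1328)

5.731 1.488 1.133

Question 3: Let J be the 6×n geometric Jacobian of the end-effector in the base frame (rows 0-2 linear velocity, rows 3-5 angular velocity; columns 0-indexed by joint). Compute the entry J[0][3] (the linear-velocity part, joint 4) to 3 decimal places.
axis z_3 = (0.7071,-0.7071,-0.0000); lever o_n−o_3 = (3.9633,1.1348,-2.0012)
cross product → J_v[:, 3] = (1.4151,1.4151,3.6049)
J_ω[:, 3] = z_3
entry J[0][3] = 1.4151

1.415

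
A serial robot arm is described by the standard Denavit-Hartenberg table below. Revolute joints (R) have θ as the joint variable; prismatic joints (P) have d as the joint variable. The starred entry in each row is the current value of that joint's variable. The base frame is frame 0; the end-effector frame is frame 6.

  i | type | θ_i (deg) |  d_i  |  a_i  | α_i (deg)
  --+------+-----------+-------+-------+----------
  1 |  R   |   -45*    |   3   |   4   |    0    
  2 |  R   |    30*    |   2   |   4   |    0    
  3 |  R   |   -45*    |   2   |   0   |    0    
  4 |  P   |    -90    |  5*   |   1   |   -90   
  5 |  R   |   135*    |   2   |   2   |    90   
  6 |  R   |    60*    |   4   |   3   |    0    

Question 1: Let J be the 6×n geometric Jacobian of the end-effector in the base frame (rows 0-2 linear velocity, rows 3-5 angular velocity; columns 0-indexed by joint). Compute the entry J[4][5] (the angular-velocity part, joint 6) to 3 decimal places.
-0.354

axis z_5 = (-0.6124,-0.3536,-0.7071); lever o_n−o_5 = (-0.2319,-3.1339,-3.8891)
cross product → J_v[:, 5] = (-0.8410,-2.2176,1.8371)
J_ω[:, 5] = z_5
entry J[4][5] = -0.3536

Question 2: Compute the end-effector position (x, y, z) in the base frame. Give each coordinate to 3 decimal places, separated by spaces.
7.819 -8.523 6.697

after link 1: o_1 = (2.8284, -2.8284, 3.0000)
after link 2: o_2 = (6.6921, -3.8637, 5.0000)
after link 3: o_3 = (6.6921, -3.8637, 7.0000)
after link 4: o_4 = (5.8261, -4.3637, 12.0000)
after link 5: o_5 = (8.0508, -5.3886, 10.5858)
after link 6: o_6 = (7.8190, -8.5225, 6.6967)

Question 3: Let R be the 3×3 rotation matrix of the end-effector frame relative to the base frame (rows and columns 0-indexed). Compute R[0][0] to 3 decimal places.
0.739

End-effector x-axis (col 0 of R) = (0.7392,-0.5732,-0.3536)
R[0][0] = 0.7392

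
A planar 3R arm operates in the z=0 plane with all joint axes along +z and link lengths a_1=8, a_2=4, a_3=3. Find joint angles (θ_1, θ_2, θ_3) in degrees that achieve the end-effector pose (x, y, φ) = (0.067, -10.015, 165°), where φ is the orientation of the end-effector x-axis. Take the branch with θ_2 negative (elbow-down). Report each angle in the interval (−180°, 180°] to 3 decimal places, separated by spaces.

wrist centre = target − a_3·(cos φ, sin φ) = (2.9648, -10.7915)
cos θ_2 = (125.2455−8²−4²)/(2·8·4) = 0.7070; θ_2 = -45.0119° (elbow-down)
β = atan2(-10.7915,2.9648) = -74.6379°; ψ = atan2(-2.8290,10.8278) = -14.6425°
θ_1 = β − ψ = -59.9955°
θ_3 = φ − θ_1 − θ_2 = -89.9927° (wrapped to (-180°,180°])

-59.995 -45.012 -89.993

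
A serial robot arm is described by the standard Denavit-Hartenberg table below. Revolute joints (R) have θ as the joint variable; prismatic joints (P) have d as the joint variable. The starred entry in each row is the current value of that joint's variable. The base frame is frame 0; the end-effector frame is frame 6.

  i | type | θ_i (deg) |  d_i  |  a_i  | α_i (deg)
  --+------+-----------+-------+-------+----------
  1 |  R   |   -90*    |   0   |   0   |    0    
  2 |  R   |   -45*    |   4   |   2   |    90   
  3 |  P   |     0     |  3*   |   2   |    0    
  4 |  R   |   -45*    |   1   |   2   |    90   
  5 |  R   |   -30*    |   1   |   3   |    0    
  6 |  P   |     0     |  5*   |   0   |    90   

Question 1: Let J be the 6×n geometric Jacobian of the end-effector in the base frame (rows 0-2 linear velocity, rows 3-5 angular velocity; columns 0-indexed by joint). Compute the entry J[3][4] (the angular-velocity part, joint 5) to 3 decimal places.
axis z_4 = (0.5000,0.5000,-0.7071); lever o_n−o_4 = (2.7616,0.6403,-6.0798)
cross product → J_v[:, 4] = (-2.5871,1.0871,-1.0607)
J_ω[:, 4] = z_4
entry J[3][4] = 0.5000

0.500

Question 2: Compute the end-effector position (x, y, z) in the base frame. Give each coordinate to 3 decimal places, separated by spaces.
-3.895 -0.360 -3.494

after link 1: o_1 = (0.0000, 0.0000, 0.0000)
after link 2: o_2 = (-1.4142, -1.4142, 4.0000)
after link 3: o_3 = (-4.9497, -0.7071, 4.0000)
after link 4: o_4 = (-6.6569, -1.0000, 2.5858)
after link 5: o_5 = (-6.3952, -2.8597, 0.0416)
after link 6: o_6 = (-3.8952, -0.3597, -3.4940)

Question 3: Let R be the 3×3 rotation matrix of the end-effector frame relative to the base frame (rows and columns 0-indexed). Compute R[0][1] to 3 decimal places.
End-effector y-axis (col 1 of R) = (0.5000,0.5000,-0.7071)
R[0][1] = 0.5000

0.500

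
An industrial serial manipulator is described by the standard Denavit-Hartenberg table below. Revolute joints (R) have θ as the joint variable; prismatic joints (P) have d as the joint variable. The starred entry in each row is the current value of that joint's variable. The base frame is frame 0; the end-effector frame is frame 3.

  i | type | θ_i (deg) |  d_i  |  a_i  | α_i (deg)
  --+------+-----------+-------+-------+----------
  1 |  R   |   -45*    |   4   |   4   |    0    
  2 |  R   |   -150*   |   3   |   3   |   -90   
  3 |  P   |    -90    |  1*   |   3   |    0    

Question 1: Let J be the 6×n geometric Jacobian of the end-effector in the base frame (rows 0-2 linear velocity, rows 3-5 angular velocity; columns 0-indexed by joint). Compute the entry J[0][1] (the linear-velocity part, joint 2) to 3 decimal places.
0.189

axis z_1 = (0.0000,0.0000,1.0000); lever o_n−o_1 = (-3.1566,-0.1895,6.0000)
cross product → J_v[:, 1] = (0.1895,-3.1566,0.0000)
J_ω[:, 1] = z_1
entry J[0][1] = 0.1895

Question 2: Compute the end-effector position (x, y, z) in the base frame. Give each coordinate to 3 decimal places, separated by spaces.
-0.328 -3.018 10.000

after link 1: o_1 = (2.8284, -2.8284, 4.0000)
after link 2: o_2 = (-0.0694, -2.0520, 7.0000)
after link 3: o_3 = (-0.3282, -3.0179, 10.0000)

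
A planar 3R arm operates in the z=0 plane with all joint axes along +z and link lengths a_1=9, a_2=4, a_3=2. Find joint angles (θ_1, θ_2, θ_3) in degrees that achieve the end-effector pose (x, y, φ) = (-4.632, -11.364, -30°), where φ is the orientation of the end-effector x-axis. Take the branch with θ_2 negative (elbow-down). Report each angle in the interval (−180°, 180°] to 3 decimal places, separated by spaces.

-108.105 -44.998 123.102

wrist centre = target − a_3·(cos φ, sin φ) = (-6.3641, -10.3640)
cos θ_2 = (147.9136−9²−4²)/(2·9·4) = 0.7071; θ_2 = -44.9978° (elbow-down)
β = atan2(-10.3640,-6.3641) = -121.5522°; ψ = atan2(-2.8283,11.8285) = -13.4475°
θ_1 = β − ψ = -108.1047°
θ_3 = φ − θ_1 − θ_2 = 123.1025° (wrapped to (-180°,180°])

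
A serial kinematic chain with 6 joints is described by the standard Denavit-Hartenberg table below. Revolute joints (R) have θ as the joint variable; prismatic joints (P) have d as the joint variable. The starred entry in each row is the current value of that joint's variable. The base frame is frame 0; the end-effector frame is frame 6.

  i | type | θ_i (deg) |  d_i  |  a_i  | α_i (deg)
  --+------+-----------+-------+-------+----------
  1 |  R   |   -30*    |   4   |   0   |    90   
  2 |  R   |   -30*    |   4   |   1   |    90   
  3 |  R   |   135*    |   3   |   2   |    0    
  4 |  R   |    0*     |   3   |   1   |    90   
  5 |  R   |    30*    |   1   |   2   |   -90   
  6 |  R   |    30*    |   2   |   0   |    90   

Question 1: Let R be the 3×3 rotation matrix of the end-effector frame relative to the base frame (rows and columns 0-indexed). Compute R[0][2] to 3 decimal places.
End-effector z-axis (col 2 of R) = (-0.3379,-0.8656,-0.3696)
R[0][2] = -0.3379

-0.338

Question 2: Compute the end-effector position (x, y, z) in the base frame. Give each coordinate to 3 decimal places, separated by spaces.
-8.153 -3.775 -3.096

after link 1: o_1 = (0.0000, 0.0000, 4.0000)
after link 2: o_2 = (-1.2500, -3.8971, 3.5000)
after link 3: o_3 = (-4.3168, -3.7595, 1.6090)
after link 4: o_4 = (-6.4997, -3.3157, -0.6355)
after link 5: o_5 = (-8.2869, -4.5146, -1.2427)
after link 6: o_6 = (-8.1530, -3.7754, -3.0963)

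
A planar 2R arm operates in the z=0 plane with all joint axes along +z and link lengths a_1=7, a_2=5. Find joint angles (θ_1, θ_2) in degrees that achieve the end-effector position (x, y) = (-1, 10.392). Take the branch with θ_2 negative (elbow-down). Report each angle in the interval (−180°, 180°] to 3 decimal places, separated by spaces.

cos θ_2 = (108.9937−7²−5²)/(2·7·5) = 0.4999; θ_2 = -60.0060° (elbow-down)
β = atan2(10.3920,-1.0000) = 95.4965°; ψ = atan2(-4.3304,9.4995) = -24.5060°
θ_1 = β − ψ = 120.0025°

120.002 -60.006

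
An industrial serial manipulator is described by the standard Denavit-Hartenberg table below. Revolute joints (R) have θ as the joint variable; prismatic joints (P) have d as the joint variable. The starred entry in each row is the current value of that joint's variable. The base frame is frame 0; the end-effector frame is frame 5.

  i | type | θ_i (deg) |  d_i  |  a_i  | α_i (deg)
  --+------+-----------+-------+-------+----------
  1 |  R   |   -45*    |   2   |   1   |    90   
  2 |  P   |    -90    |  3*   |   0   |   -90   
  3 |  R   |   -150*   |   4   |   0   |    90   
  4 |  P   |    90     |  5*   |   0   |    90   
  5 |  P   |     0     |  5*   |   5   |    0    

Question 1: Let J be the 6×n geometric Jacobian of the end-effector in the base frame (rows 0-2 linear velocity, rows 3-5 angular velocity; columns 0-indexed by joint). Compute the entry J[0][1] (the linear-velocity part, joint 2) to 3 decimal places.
-0.707

prismatic axis z_1 = (-0.7071,-0.7071,0.0000)
J_v[:, 1] = z_1; J_ω[:, 1] = (0,0,0)
entry J[0][1] = -0.7071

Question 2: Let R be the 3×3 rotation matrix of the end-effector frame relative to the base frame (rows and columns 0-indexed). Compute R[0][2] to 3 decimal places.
-0.354

End-effector z-axis (col 2 of R) = (-0.3536,-0.3536,0.8660)
R[0][2] = -0.3536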